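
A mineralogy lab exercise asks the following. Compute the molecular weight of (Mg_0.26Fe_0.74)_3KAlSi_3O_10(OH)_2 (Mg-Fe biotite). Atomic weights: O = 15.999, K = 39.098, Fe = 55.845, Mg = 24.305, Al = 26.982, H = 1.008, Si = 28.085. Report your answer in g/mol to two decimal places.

487.27 g/mol

The formula mass is the sum 0.78*24.305 + 2.22*55.845 + 1*39.098 + 1*26.982 + 3*28.085 + 12*15.999 + 2*1.008.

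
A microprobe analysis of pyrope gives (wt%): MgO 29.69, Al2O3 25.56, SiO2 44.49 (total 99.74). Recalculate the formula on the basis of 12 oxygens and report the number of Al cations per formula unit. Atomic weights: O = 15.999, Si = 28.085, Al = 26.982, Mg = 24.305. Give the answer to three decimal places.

2.026 Al apfu

29.69 wt% MgO ÷ 40.304 g/mol = 0.73665 mol, giving 0.73665 Mg and 0.73665 O.
25.56 wt% Al2O3 ÷ 101.961 g/mol = 0.25068 mol, giving 0.50136 Al and 0.75204 O.
44.49 wt% SiO2 ÷ 60.083 g/mol = 0.74048 mol, giving 0.74048 Si and 1.48096 O.
Oxygen sums to 2.96965; scaling by 12/2.96965 = 4.04088 puts the formula on 12 O.
Al: 0.50136 × 4.04088 = 2.026 atoms per formula unit.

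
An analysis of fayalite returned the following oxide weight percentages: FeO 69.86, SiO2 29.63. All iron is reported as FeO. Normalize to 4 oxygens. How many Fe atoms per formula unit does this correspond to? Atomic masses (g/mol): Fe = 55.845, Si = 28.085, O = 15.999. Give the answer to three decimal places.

1.986 Fe apfu

69.86 wt% FeO ÷ 71.844 g/mol = 0.97238 mol, giving 0.97238 Fe and 0.97238 O.
29.63 wt% SiO2 ÷ 60.083 g/mol = 0.49315 mol, giving 0.49315 Si and 0.98630 O.
Oxygen sums to 1.95868; scaling by 4/1.95868 = 2.04219 puts the formula on 4 O.
Fe: 0.97238 × 2.04219 = 1.986 atoms per formula unit.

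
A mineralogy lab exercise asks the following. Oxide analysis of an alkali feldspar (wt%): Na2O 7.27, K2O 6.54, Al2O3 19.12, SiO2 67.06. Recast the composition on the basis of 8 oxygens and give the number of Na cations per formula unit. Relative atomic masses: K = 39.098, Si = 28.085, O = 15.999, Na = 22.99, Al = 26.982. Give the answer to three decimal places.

0.629 Na apfu

Na2O (M=61.979): mol = 0.11730; Na = 0.23460, O = 0.11730.
K2O (M=94.195): mol = 0.06943; K = 0.13886, O = 0.06943.
Al2O3 (M=101.961): mol = 0.18752; Al = 0.37504, O = 0.56256.
SiO2 (M=60.083): mol = 1.11612; Si = 1.11612, O = 2.23224.
ΣO = 2.98153; factor = 8/ΣO = 2.68319.
Na apfu = 0.23460 × 2.68319 = 0.629.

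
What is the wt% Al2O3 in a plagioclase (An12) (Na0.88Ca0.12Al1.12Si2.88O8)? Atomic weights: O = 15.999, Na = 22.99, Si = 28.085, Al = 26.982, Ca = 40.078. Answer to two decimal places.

Formula mass = 264.137 g/mol.
1.12 Al → 0.5600 mol Al2O3 per formula unit; M(Al2O3) = 101.961, so Al2O3 mass = 57.098 g.
57.098/264.137 × 100 = 21.62 wt%.

21.62 wt%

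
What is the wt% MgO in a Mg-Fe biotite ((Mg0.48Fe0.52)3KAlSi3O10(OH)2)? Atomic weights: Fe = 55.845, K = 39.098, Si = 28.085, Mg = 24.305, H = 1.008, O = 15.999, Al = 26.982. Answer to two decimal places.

12.44 wt%

Formula mass = 466.456 g/mol.
1.44 Mg → 1.4400 mol MgO per formula unit; M(MgO) = 40.304, so MgO mass = 58.038 g.
58.038/466.456 × 100 = 12.44 wt%.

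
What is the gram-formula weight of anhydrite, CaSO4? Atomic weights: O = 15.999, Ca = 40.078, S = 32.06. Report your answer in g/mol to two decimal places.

136.13 g/mol

The formula mass is the sum 1*40.078 + 1*32.06 + 4*15.999.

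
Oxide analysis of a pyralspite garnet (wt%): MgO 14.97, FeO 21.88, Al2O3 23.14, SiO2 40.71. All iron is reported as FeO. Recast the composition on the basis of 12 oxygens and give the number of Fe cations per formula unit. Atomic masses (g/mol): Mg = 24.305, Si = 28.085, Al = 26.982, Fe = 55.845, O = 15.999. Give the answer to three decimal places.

MgO: 14.97/40.304 = 0.37143 mol → 0.37143 mol Mg, 0.37143 mol O.
FeO: 21.88/71.844 = 0.30455 mol → 0.30455 mol Fe, 0.30455 mol O.
Al2O3: 23.14/101.961 = 0.22695 mol → 0.45390 mol Al, 0.68085 mol O.
SiO2: 40.71/60.083 = 0.67756 mol → 0.67756 mol Si, 1.35512 mol O.
Total oxygen = 2.71195 mol. Normalization factor = 12/2.71195 = 4.42486.
Fe per 12 O = 0.30455 × 4.42486 = 1.348.

1.348 Fe apfu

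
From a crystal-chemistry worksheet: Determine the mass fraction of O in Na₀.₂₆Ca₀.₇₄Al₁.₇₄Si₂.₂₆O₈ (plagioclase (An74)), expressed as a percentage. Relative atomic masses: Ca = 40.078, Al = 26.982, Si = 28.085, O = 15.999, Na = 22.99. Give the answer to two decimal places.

46.70 wt%

Formula mass = 0.26*22.99 + 0.74*40.078 + 1.74*26.982 + 2.26*28.085 + 8*15.999 = 274.048 g/mol, of which 127.992 g is O.
So O makes up 127.992/274.048 = 0.4670 of the mass, i.e. 46.70%.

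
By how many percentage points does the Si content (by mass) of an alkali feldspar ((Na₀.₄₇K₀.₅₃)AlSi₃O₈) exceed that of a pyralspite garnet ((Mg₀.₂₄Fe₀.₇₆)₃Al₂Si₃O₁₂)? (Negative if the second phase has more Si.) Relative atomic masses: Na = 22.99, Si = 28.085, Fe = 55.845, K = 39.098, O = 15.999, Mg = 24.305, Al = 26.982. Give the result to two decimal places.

13.38 percentage points

First mineral: 84.255 g Si in 270.756 g formula = 31.12 wt% Si.
Second mineral: 84.255 g Si in 475.033 g formula = 17.74 wt% Si.
31.12% − 17.74% gives a difference of 13.38 percentage points.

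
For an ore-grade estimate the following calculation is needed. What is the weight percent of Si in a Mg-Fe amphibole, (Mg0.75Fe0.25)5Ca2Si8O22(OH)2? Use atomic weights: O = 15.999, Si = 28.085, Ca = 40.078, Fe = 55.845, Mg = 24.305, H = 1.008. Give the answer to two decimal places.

Formula mass = 3.75*24.305 + 1.25*55.845 + 2*40.078 + 8*28.085 + 24*15.999 + 2*1.008 = 851.778 g/mol, of which 224.680 g is Si.
So Si makes up 224.680/851.778 = 0.2638 of the mass, i.e. 26.38%.

26.38 weight percent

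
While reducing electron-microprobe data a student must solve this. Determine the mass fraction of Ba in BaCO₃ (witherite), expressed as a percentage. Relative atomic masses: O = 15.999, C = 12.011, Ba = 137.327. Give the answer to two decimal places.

69.59 wt%

M(BaCO₃) = 197.335 g/mol.
Ba contributes 1 × 137.327 = 137.327 g per mole.
137.327/197.335 = 0.6959 → 69.59%.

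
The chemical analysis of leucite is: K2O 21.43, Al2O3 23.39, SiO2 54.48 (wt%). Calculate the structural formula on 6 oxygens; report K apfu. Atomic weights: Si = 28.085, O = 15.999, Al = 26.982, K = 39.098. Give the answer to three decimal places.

K2O (M=94.195): mol = 0.22751; K = 0.45502, O = 0.22751.
Al2O3 (M=101.961): mol = 0.22940; Al = 0.45880, O = 0.68820.
SiO2 (M=60.083): mol = 0.90675; Si = 0.90675, O = 1.81350.
ΣO = 2.72921; factor = 6/ΣO = 2.19844.
K apfu = 0.45502 × 2.19844 = 1.000.

1.000 K apfu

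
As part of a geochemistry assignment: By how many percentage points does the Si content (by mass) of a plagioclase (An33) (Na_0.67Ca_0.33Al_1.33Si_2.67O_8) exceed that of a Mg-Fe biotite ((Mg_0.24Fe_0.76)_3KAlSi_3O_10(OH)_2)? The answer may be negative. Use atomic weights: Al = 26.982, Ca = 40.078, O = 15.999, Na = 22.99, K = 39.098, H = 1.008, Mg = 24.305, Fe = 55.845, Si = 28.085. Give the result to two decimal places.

M(Na_0.67Ca_0.33Al_1.33Si_2.67O_8) = 267.494 g/mol, so wt% Si = 74.987/267.494 × 100 = 28.03%.
M((Mg_0.24Fe_0.76)_3KAlSi_3O_10(OH)_2) = 489.165 g/mol, so wt% Si = 84.255/489.165 × 100 = 17.22%.
28.03 − 17.22 = 10.81 pp.

10.81 percentage points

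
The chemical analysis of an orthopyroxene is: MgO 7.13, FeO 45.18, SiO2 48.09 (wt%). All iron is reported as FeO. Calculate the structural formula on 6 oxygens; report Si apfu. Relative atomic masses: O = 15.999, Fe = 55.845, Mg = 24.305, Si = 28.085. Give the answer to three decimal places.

MgO: 7.13/40.304 = 0.17691 mol → 0.17691 mol Mg, 0.17691 mol O.
FeO: 45.18/71.844 = 0.62886 mol → 0.62886 mol Fe, 0.62886 mol O.
SiO2: 48.09/60.083 = 0.80039 mol → 0.80039 mol Si, 1.60078 mol O.
Total oxygen = 2.40655 mol. Normalization factor = 6/2.40655 = 2.49320.
Si per 6 O = 0.80039 × 2.49320 = 1.996.

1.996 Si apfu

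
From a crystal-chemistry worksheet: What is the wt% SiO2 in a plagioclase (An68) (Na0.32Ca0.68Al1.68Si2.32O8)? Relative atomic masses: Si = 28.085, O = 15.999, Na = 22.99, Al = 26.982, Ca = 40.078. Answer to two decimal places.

Formula mass = 273.089 g/mol.
2.32 Si → 2.3200 mol SiO2 per formula unit; M(SiO2) = 60.083, so SiO2 mass = 139.393 g.
139.393/273.089 × 100 = 51.04 wt%.

51.04 wt%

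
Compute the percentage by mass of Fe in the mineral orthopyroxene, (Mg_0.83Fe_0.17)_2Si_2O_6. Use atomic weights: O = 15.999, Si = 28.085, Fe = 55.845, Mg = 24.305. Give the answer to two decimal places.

Molar mass of (Mg_0.83Fe_0.17)_2Si_2O_6: 1.66×24.305 + 0.34×55.845 + 2×28.085 + 6×15.999 = 211.498 g/mol.
Mass of Fe per formula unit: 0.34 × 55.845 = 18.987 g.
Weight fraction Fe = 18.987 / 211.498 = 0.0898.

8.98 wt%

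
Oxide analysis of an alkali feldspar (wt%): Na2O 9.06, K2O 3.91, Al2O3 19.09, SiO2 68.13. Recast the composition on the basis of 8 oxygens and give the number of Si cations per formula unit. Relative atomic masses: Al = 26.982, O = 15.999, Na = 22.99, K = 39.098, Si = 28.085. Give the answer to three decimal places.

Na2O: 9.06/61.979 = 0.14618 mol → 0.29236 mol Na, 0.14618 mol O.
K2O: 3.91/94.195 = 0.04151 mol → 0.08302 mol K, 0.04151 mol O.
Al2O3: 19.09/101.961 = 0.18723 mol → 0.37446 mol Al, 0.56169 mol O.
SiO2: 68.13/60.083 = 1.13393 mol → 1.13393 mol Si, 2.26786 mol O.
Total oxygen = 3.01724 mol. Normalization factor = 8/3.01724 = 2.65143.
Si per 8 O = 1.13393 × 2.65143 = 3.007.

3.007 Si apfu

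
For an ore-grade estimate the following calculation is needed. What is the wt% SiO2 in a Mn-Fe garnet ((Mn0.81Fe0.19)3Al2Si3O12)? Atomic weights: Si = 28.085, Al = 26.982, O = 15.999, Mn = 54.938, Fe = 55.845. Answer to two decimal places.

Molar mass of (Mn0.81Fe0.19)3Al2Si3O12 = 2.43*54.938 + 0.57*55.845 + 2*26.982 + 3*28.085 + 12*15.999 = 495.538 g/mol.
Each formula unit contains 3 Si, equivalent to 3/1 = 3.0000 mol SiO2.
M(SiO2) = 1×28.085 + 2×15.999 = 60.083 g/mol.
Mass of SiO2 per formula unit = 3.0000 × 60.083 = 180.249 g.
SiO2 wt% = 180.249 / 495.538 × 100 = 36.37%.

36.37 wt%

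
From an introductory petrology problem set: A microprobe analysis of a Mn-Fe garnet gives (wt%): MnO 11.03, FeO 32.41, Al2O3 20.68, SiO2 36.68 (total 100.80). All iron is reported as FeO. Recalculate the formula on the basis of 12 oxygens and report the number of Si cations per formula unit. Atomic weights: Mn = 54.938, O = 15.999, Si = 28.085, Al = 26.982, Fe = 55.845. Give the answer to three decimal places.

MnO: 11.03/70.937 = 0.15549 mol → 0.15549 mol Mn, 0.15549 mol O.
FeO: 32.41/71.844 = 0.45112 mol → 0.45112 mol Fe, 0.45112 mol O.
Al2O3: 20.68/101.961 = 0.20282 mol → 0.40564 mol Al, 0.60846 mol O.
SiO2: 36.68/60.083 = 0.61049 mol → 0.61049 mol Si, 1.22098 mol O.
Total oxygen = 2.43605 mol. Normalization factor = 12/2.43605 = 4.92601.
Si per 12 O = 0.61049 × 4.92601 = 3.007.

3.007 Si apfu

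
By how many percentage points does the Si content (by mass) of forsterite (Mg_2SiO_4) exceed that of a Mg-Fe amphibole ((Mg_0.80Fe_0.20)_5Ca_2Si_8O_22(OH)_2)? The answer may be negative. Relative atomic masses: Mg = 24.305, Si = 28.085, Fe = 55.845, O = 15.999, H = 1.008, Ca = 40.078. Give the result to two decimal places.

-6.66 percentage points

M(Mg_2SiO_4) = 140.691 g/mol, so wt% Si = 28.085/140.691 × 100 = 19.96%.
M((Mg_0.80Fe_0.20)_5Ca_2Si_8O_22(OH)_2) = 843.893 g/mol, so wt% Si = 224.680/843.893 × 100 = 26.62%.
19.96 − 26.62 = -6.66 pp.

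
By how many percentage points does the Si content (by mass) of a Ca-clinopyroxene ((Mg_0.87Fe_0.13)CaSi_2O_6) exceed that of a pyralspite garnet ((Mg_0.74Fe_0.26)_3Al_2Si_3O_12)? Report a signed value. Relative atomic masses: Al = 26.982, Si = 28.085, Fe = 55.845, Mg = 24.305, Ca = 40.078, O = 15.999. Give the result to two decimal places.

5.76 percentage points

M((Mg_0.87Fe_0.13)CaSi_2O_6) = 220.647 g/mol, so wt% Si = 56.170/220.647 × 100 = 25.46%.
M((Mg_0.74Fe_0.26)_3Al_2Si_3O_12) = 427.723 g/mol, so wt% Si = 84.255/427.723 × 100 = 19.70%.
25.46 − 19.70 = 5.76 pp.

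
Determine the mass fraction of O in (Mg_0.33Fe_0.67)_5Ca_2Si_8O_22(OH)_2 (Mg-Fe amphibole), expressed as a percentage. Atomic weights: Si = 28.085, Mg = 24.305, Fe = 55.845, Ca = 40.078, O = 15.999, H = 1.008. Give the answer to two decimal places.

41.83 mass %

Molar mass of (Mg_0.33Fe_0.67)_5Ca_2Si_8O_22(OH)_2: 1.65×24.305 + 3.35×55.845 + 2×40.078 + 8×28.085 + 24×15.999 + 2×1.008 = 918.012 g/mol.
Mass of O per formula unit: 24 × 15.999 = 383.976 g.
Weight fraction O = 383.976 / 918.012 = 0.4183.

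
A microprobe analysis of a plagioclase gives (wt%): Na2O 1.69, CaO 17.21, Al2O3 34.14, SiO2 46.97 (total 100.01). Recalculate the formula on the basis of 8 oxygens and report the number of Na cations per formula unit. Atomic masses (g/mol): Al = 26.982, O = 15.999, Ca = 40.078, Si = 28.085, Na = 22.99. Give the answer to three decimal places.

Na2O: 1.69/61.979 = 0.02727 mol → 0.05454 mol Na, 0.02727 mol O.
CaO: 17.21/56.077 = 0.30690 mol → 0.30690 mol Ca, 0.30690 mol O.
Al2O3: 34.14/101.961 = 0.33483 mol → 0.66966 mol Al, 1.00449 mol O.
SiO2: 46.97/60.083 = 0.78175 mol → 0.78175 mol Si, 1.56350 mol O.
Total oxygen = 2.90216 mol. Normalization factor = 8/2.90216 = 2.75657.
Na per 8 O = 0.05454 × 2.75657 = 0.150.

0.150 Na apfu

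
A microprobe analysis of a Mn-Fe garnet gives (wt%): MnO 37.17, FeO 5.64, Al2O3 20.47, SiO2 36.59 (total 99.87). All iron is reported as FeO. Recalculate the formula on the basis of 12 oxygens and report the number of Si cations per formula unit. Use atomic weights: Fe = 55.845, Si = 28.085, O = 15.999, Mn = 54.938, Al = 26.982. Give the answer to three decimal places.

MnO: 37.17/70.937 = 0.52399 mol → 0.52399 mol Mn, 0.52399 mol O.
FeO: 5.64/71.844 = 0.07850 mol → 0.07850 mol Fe, 0.07850 mol O.
Al2O3: 20.47/101.961 = 0.20076 mol → 0.40152 mol Al, 0.60228 mol O.
SiO2: 36.59/60.083 = 0.60899 mol → 0.60899 mol Si, 1.21798 mol O.
Total oxygen = 2.42275 mol. Normalization factor = 12/2.42275 = 4.95305.
Si per 12 O = 0.60899 × 4.95305 = 3.016.

3.016 Si apfu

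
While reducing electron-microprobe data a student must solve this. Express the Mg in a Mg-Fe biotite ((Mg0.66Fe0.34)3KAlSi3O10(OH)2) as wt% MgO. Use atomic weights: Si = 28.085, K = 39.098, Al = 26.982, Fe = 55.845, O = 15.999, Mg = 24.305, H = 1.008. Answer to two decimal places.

17.76 wt%

Molar mass of (Mg0.66Fe0.34)3KAlSi3O10(OH)2 = 1.98*24.305 + 1.02*55.845 + 1*39.098 + 1*26.982 + 3*28.085 + 12*15.999 + 2*1.008 = 449.425 g/mol.
Each formula unit contains 1.98 Mg, equivalent to 1.98/1 = 1.9800 mol MgO.
M(MgO) = 1×24.305 + 1×15.999 = 40.304 g/mol.
Mass of MgO per formula unit = 1.9800 × 40.304 = 79.802 g.
MgO wt% = 79.802 / 449.425 × 100 = 17.76%.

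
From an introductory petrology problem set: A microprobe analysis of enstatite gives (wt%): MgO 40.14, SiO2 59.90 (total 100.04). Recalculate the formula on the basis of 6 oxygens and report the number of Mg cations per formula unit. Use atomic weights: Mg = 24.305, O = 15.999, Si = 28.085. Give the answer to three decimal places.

MgO: 40.14/40.304 = 0.99593 mol → 0.99593 mol Mg, 0.99593 mol O.
SiO2: 59.90/60.083 = 0.99695 mol → 0.99695 mol Si, 1.99390 mol O.
Total oxygen = 2.98983 mol. Normalization factor = 6/2.98983 = 2.00680.
Mg per 6 O = 0.99593 × 2.00680 = 1.999.

1.999 Mg apfu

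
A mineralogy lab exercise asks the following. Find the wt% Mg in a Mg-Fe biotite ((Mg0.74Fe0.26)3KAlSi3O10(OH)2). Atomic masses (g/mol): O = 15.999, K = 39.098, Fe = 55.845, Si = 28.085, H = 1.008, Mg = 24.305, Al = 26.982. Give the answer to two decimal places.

M((Mg0.74Fe0.26)3KAlSi3O10(OH)2) = 441.855 g/mol.
Mg contributes 2.22 × 24.305 = 53.957 g per mole.
53.957/441.855 = 0.1221 → 12.21%.

12.21 weight percent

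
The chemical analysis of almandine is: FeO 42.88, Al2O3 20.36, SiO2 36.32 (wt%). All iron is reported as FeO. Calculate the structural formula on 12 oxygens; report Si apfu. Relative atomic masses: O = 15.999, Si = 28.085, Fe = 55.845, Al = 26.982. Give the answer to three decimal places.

3.016 Si apfu

42.88 wt% FeO ÷ 71.844 g/mol = 0.59685 mol, giving 0.59685 Fe and 0.59685 O.
20.36 wt% Al2O3 ÷ 101.961 g/mol = 0.19968 mol, giving 0.39936 Al and 0.59904 O.
36.32 wt% SiO2 ÷ 60.083 g/mol = 0.60450 mol, giving 0.60450 Si and 1.20900 O.
Oxygen sums to 2.40489; scaling by 12/2.40489 = 4.98983 puts the formula on 12 O.
Si: 0.60450 × 4.98983 = 3.016 atoms per formula unit.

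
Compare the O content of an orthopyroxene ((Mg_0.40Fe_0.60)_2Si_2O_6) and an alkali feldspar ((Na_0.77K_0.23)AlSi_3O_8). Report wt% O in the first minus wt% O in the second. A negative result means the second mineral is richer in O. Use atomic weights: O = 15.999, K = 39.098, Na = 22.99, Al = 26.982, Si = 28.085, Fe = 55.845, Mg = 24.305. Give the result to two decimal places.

-7.90 percentage points

O in (Mg_0.40Fe_0.60)_2Si_2O_6: molar mass 238.622 g/mol; 6×15.999 = 95.994 g → 40.23 wt%.
O in (Na_0.77K_0.23)AlSi_3O_8: molar mass 265.924 g/mol; 8×15.999 = 127.992 g → 48.13 wt%.
Difference = 40.23 − 48.13 = -7.90 percentage points.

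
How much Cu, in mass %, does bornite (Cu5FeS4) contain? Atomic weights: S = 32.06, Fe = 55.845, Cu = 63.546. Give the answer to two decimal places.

63.32 mass %

Formula mass = 5×63.546 + 1×55.845 + 4×32.06 = 501.815 g/mol, of which 317.730 g is Cu.
So Cu makes up 317.730/501.815 = 0.6332 of the mass, i.e. 63.32%.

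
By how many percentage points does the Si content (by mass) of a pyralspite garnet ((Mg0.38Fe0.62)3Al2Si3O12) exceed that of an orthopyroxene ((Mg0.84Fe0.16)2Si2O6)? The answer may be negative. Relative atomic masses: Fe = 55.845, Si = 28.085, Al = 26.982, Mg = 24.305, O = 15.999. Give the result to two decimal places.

M((Mg0.38Fe0.62)3Al2Si3O12) = 461.786 g/mol, so wt% Si = 84.255/461.786 × 100 = 18.25%.
M((Mg0.84Fe0.16)2Si2O6) = 210.867 g/mol, so wt% Si = 56.170/210.867 × 100 = 26.64%.
18.25 − 26.64 = -8.39 pp.

-8.39 percentage points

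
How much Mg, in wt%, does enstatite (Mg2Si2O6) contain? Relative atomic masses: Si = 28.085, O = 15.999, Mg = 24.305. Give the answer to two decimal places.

Molar mass of Mg2Si2O6: 2*24.305 + 2*28.085 + 6*15.999 = 200.774 g/mol.
Mass of Mg per formula unit: 2 × 24.305 = 48.610 g.
Weight fraction Mg = 48.610 / 200.774 = 0.2421.

24.21 wt%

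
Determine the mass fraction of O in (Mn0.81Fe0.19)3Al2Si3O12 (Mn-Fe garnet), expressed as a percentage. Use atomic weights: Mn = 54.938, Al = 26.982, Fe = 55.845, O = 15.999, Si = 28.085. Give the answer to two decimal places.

38.74 mass %

Formula mass = 2.43*54.938 + 0.57*55.845 + 2*26.982 + 3*28.085 + 12*15.999 = 495.538 g/mol, of which 191.988 g is O.
So O makes up 191.988/495.538 = 0.3874 of the mass, i.e. 38.74%.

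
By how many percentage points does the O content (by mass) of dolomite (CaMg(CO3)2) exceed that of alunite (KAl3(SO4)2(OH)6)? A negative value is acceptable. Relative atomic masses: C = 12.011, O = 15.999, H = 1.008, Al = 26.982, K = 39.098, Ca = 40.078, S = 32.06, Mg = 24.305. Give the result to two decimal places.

O in CaMg(CO3)2: molar mass 184.399 g/mol; 6×15.999 = 95.994 g → 52.06 wt%.
O in KAl3(SO4)2(OH)6: molar mass 414.198 g/mol; 14×15.999 = 223.986 g → 54.08 wt%.
Difference = 52.06 − 54.08 = -2.02 percentage points.

-2.02 percentage points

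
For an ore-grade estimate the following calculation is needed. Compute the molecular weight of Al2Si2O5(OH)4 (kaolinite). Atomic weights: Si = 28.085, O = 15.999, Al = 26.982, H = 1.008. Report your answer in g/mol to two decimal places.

Al: 2 × 26.982 = 53.9640
Si: 2 × 28.085 = 56.1700
O: 9 × 15.999 = 143.9910
H: 4 × 1.008 = 4.0320
Summing the contributions gives the formula mass.

258.16 g/mol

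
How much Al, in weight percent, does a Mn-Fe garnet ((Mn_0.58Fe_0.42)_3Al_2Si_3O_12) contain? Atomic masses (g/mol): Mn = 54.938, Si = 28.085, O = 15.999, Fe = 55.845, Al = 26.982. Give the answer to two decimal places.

10.88 weight percent

M((Mn_0.58Fe_0.42)_3Al_2Si_3O_12) = 496.164 g/mol.
Al contributes 2 × 26.982 = 53.964 g per mole.
53.964/496.164 = 0.1088 → 10.88%.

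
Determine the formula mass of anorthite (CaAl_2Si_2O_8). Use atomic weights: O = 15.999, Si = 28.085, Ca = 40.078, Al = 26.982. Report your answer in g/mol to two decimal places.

The formula mass is the sum 1(40.078) + 2(26.982) + 2(28.085) + 8(15.999).

278.20 g/mol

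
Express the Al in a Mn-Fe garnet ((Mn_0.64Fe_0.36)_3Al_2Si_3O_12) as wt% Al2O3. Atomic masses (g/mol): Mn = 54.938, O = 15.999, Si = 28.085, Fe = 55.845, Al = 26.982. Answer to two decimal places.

M((Mn_0.64Fe_0.36)_3Al_2Si_3O_12) = 496.001 g/mol; M(Al2O3) = 101.961 g/mol.
Moles Al2O3 per formula unit = 2 Al ÷ 2 = 1.0000.
Al2O3 fraction = (1.0000 × 101.961) / 496.001 = 101.961/496.001 = 0.2056.

20.56 wt%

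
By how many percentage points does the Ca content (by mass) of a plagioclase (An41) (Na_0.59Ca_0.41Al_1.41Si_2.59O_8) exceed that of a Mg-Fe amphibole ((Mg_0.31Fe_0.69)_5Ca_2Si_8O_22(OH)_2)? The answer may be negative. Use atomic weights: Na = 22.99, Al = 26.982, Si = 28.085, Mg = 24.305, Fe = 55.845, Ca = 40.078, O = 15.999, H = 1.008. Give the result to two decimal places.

-2.59 percentage points

Ca in Na_0.59Ca_0.41Al_1.41Si_2.59O_8: molar mass 268.773 g/mol; 0.41×40.078 = 16.432 g → 6.11 wt%.
Ca in (Mg_0.31Fe_0.69)_5Ca_2Si_8O_22(OH)_2: molar mass 921.166 g/mol; 2×40.078 = 80.156 g → 8.70 wt%.
Difference = 6.11 − 8.70 = -2.59 percentage points.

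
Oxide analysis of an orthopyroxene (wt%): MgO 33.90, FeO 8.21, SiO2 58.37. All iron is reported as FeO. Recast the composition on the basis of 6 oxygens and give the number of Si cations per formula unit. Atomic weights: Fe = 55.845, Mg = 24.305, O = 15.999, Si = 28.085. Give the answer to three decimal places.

2.011 Si apfu

MgO: 33.90/40.304 = 0.84111 mol → 0.84111 mol Mg, 0.84111 mol O.
FeO: 8.21/71.844 = 0.11428 mol → 0.11428 mol Fe, 0.11428 mol O.
SiO2: 58.37/60.083 = 0.97149 mol → 0.97149 mol Si, 1.94298 mol O.
Total oxygen = 2.89837 mol. Normalization factor = 6/2.89837 = 2.07013.
Si per 6 O = 0.97149 × 2.07013 = 2.011.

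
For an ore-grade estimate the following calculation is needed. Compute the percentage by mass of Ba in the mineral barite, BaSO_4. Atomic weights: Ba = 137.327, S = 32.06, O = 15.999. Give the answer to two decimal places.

58.84 wt%

M(BaSO_4) = 233.383 g/mol.
Ba contributes 1 × 137.327 = 137.327 g per mole.
137.327/233.383 = 0.5884 → 58.84%.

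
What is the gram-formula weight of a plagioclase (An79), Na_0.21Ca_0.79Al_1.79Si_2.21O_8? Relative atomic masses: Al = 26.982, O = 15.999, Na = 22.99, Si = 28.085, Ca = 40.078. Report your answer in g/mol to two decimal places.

M = 0.21×22.99 + 0.79×40.078 + 1.79×26.982 + 2.21×28.085 + 8×15.999

274.85 g/mol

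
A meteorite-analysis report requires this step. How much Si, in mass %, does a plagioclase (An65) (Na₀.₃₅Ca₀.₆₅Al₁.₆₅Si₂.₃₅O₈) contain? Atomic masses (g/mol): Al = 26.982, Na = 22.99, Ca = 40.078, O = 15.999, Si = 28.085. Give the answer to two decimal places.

M(Na₀.₃₅Ca₀.₆₅Al₁.₆₅Si₂.₃₅O₈) = 272.609 g/mol.
Si contributes 2.35 × 28.085 = 66.000 g per mole.
66.000/272.609 = 0.2421 → 24.21%.

24.21 mass %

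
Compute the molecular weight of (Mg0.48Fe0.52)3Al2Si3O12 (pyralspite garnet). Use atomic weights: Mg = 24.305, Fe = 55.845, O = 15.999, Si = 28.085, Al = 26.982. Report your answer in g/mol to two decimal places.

452.32 g/mol

Mg: 1.44 × 24.305 = 34.9992
Fe: 1.56 × 55.845 = 87.1182
Al: 2 × 26.982 = 53.9640
Si: 3 × 28.085 = 84.2550
O: 12 × 15.999 = 191.9880
Summing the contributions gives the formula mass.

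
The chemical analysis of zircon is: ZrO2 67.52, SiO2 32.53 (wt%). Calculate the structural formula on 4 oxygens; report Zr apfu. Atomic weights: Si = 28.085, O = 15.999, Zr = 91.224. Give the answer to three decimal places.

1.006 Zr apfu

ZrO2: 67.52/123.222 = 0.54795 mol → 0.54795 mol Zr, 1.09590 mol O.
SiO2: 32.53/60.083 = 0.54142 mol → 0.54142 mol Si, 1.08284 mol O.
Total oxygen = 2.17874 mol. Normalization factor = 4/2.17874 = 1.83592.
Zr per 4 O = 0.54795 × 1.83592 = 1.006.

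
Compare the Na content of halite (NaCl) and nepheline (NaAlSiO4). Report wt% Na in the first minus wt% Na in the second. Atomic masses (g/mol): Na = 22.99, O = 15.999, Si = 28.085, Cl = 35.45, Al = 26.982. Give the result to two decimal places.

23.16 percentage points

Na in NaCl: molar mass 58.440 g/mol; 1×22.99 = 22.990 g → 39.34 wt%.
Na in NaAlSiO4: molar mass 142.053 g/mol; 1×22.99 = 22.990 g → 16.18 wt%.
Difference = 39.34 − 16.18 = 23.16 percentage points.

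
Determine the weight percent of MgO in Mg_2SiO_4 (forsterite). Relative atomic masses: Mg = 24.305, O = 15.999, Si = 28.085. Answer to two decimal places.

57.29 wt%

M(Mg_2SiO_4) = 140.691 g/mol; M(MgO) = 40.304 g/mol.
Moles MgO per formula unit = 2 Mg ÷ 1 = 2.0000.
MgO fraction = (2.0000 × 40.304) / 140.691 = 80.608/140.691 = 0.5729.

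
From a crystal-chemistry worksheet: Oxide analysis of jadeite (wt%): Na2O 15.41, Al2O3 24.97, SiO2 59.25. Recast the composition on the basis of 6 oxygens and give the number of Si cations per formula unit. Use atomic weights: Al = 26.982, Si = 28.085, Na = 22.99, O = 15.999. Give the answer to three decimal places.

2.002 Si apfu

Na2O (M=61.979): mol = 0.24863; Na = 0.49726, O = 0.24863.
Al2O3 (M=101.961): mol = 0.24490; Al = 0.48980, O = 0.73470.
SiO2 (M=60.083): mol = 0.98614; Si = 0.98614, O = 1.97228.
ΣO = 2.95561; factor = 6/ΣO = 2.03004.
Si apfu = 0.98614 × 2.03004 = 2.002.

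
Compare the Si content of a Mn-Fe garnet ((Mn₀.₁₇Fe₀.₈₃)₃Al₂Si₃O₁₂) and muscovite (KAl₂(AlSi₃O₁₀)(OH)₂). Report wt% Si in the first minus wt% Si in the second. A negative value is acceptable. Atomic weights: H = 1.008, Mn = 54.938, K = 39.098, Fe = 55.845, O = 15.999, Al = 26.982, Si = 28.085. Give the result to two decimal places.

M((Mn₀.₁₇Fe₀.₈₃)₃Al₂Si₃O₁₂) = 497.279 g/mol, so wt% Si = 84.255/497.279 × 100 = 16.94%.
M(KAl₂(AlSi₃O₁₀)(OH)₂) = 398.303 g/mol, so wt% Si = 84.255/398.303 × 100 = 21.15%.
16.94 − 21.15 = -4.21 pp.

-4.21 percentage points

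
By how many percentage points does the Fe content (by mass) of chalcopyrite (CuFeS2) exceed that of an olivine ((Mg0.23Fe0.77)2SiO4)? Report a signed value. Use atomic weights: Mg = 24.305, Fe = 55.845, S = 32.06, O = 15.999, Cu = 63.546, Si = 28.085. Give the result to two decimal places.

-15.01 percentage points

First mineral: 55.845 g Fe in 183.511 g formula = 30.43 wt% Fe.
Second mineral: 86.001 g Fe in 189.263 g formula = 45.44 wt% Fe.
30.43% − 45.44% gives a difference of -15.01 percentage points.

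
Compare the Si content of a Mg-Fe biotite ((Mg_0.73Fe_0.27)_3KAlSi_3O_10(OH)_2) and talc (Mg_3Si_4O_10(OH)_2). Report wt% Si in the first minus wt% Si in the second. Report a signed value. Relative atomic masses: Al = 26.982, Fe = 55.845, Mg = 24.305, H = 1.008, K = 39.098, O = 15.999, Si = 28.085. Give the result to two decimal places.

-10.59 percentage points

Si in (Mg_0.73Fe_0.27)_3KAlSi_3O_10(OH)_2: molar mass 442.801 g/mol; 3×28.085 = 84.255 g → 19.03 wt%.
Si in Mg_3Si_4O_10(OH)_2: molar mass 379.259 g/mol; 4×28.085 = 112.340 g → 29.62 wt%.
Difference = 19.03 − 29.62 = -10.59 percentage points.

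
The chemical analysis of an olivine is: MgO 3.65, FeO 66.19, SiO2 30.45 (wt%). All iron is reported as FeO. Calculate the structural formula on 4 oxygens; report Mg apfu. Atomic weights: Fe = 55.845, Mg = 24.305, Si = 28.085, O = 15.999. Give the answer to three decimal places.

0.179 Mg apfu

MgO: 3.65/40.304 = 0.09056 mol → 0.09056 mol Mg, 0.09056 mol O.
FeO: 66.19/71.844 = 0.92130 mol → 0.92130 mol Fe, 0.92130 mol O.
SiO2: 30.45/60.083 = 0.50680 mol → 0.50680 mol Si, 1.01360 mol O.
Total oxygen = 2.02546 mol. Normalization factor = 4/2.02546 = 1.97486.
Mg per 4 O = 0.09056 × 1.97486 = 0.179.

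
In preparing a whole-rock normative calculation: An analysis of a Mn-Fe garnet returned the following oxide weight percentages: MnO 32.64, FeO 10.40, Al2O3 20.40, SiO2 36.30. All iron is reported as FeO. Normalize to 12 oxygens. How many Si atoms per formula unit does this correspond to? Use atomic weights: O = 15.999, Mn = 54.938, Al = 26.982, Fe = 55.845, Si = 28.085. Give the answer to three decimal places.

MnO (M=70.937): mol = 0.46013; Mn = 0.46013, O = 0.46013.
FeO (M=71.844): mol = 0.14476; Fe = 0.14476, O = 0.14476.
Al2O3 (M=101.961): mol = 0.20008; Al = 0.40016, O = 0.60024.
SiO2 (M=60.083): mol = 0.60416; Si = 0.60416, O = 1.20832.
ΣO = 2.41345; factor = 12/ΣO = 4.97214.
Si apfu = 0.60416 × 4.97214 = 3.004.

3.004 Si apfu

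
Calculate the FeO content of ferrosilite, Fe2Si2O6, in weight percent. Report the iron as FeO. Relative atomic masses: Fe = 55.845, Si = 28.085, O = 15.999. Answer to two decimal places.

54.46 wt%

Formula mass = 263.854 g/mol.
2 Fe → 2.0000 mol FeO per formula unit; M(FeO) = 71.844, so FeO mass = 143.688 g.
143.688/263.854 × 100 = 54.46 wt%.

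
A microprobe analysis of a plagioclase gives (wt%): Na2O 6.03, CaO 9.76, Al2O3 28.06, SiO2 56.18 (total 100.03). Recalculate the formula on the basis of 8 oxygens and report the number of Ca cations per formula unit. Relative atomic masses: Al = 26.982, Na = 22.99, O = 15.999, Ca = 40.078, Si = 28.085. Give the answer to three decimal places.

Na2O (M=61.979): mol = 0.09729; Na = 0.19458, O = 0.09729.
CaO (M=56.077): mol = 0.17405; Ca = 0.17405, O = 0.17405.
Al2O3 (M=101.961): mol = 0.27520; Al = 0.55040, O = 0.82560.
SiO2 (M=60.083): mol = 0.93504; Si = 0.93504, O = 1.87008.
ΣO = 2.96702; factor = 8/ΣO = 2.69631.
Ca apfu = 0.17405 × 2.69631 = 0.469.

0.469 Ca apfu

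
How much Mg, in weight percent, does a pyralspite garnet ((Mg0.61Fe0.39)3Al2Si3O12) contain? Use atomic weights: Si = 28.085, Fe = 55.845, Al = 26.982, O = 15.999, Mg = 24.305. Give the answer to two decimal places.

10.11 weight percent

M((Mg0.61Fe0.39)3Al2Si3O12) = 440.024 g/mol.
Mg contributes 1.83 × 24.305 = 44.478 g per mole.
44.478/440.024 = 0.1011 → 10.11%.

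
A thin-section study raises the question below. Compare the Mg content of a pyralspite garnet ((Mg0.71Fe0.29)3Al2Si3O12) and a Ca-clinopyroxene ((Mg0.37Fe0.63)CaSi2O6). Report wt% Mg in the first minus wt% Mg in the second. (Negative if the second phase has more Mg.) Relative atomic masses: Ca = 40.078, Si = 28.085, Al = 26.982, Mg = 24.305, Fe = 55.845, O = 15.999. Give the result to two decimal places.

Mg in (Mg0.71Fe0.29)3Al2Si3O12: molar mass 430.562 g/mol; 2.13×24.305 = 51.770 g → 12.02 wt%.
Mg in (Mg0.37Fe0.63)CaSi2O6: molar mass 236.417 g/mol; 0.37×24.305 = 8.993 g → 3.80 wt%.
Difference = 12.02 − 3.80 = 8.22 percentage points.

8.22 percentage points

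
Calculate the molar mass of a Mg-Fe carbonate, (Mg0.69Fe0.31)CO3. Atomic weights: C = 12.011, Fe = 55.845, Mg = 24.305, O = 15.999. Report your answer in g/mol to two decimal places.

94.09 g/mol

M = 0.69×24.305 + 0.31×55.845 + 1×12.011 + 3×15.999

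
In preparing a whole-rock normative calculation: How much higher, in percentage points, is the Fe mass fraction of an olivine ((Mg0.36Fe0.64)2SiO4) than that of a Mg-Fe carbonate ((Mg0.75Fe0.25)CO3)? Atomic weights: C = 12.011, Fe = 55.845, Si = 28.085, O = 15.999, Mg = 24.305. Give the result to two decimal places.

Fe in (Mg0.36Fe0.64)2SiO4: molar mass 181.062 g/mol; 1.28×55.845 = 71.482 g → 39.48 wt%.
Fe in (Mg0.75Fe0.25)CO3: molar mass 92.198 g/mol; 0.25×55.845 = 13.961 g → 15.14 wt%.
Difference = 39.48 − 15.14 = 24.34 percentage points.

24.34 percentage points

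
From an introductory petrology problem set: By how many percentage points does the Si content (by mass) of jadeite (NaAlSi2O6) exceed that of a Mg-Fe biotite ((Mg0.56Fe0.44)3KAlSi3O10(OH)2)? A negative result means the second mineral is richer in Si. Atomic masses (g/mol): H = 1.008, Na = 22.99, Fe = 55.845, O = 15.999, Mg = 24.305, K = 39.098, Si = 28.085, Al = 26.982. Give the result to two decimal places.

9.43 percentage points

First mineral: 56.170 g Si in 202.136 g formula = 27.79 wt% Si.
Second mineral: 84.255 g Si in 458.887 g formula = 18.36 wt% Si.
27.79% − 18.36% gives a difference of 9.43 percentage points.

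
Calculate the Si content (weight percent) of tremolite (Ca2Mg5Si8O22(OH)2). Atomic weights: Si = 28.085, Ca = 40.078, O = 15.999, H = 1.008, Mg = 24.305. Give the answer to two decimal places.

M(Ca2Mg5Si8O22(OH)2) = 812.353 g/mol.
Si contributes 8 × 28.085 = 224.680 g per mole.
224.680/812.353 = 0.2766 → 27.66%.

27.66 weight percent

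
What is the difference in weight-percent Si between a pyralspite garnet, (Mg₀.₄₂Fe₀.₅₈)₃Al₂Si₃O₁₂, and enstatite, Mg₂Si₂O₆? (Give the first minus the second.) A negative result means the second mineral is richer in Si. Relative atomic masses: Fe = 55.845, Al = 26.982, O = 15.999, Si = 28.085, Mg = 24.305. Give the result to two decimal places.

M((Mg₀.₄₂Fe₀.₅₈)₃Al₂Si₃O₁₂) = 458.002 g/mol, so wt% Si = 84.255/458.002 × 100 = 18.40%.
M(Mg₂Si₂O₆) = 200.774 g/mol, so wt% Si = 56.170/200.774 × 100 = 27.98%.
18.40 − 27.98 = -9.58 pp.

-9.58 percentage points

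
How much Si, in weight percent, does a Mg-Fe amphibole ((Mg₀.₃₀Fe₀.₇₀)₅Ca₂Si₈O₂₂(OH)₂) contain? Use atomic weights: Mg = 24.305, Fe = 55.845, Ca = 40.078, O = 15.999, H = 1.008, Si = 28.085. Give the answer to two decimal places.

Formula mass = 1.50*24.305 + 3.50*55.845 + 2*40.078 + 8*28.085 + 24*15.999 + 2*1.008 = 922.743 g/mol, of which 224.680 g is Si.
So Si makes up 224.680/922.743 = 0.2435 of the mass, i.e. 24.35%.

24.35 weight percent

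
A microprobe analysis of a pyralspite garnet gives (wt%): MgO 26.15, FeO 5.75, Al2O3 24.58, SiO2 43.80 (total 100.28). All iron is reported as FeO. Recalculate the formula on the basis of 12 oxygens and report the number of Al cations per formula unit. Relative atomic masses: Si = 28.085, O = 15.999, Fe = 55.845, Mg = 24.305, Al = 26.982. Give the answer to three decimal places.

MgO: 26.15/40.304 = 0.64882 mol → 0.64882 mol Mg, 0.64882 mol O.
FeO: 5.75/71.844 = 0.08003 mol → 0.08003 mol Fe, 0.08003 mol O.
Al2O3: 24.58/101.961 = 0.24107 mol → 0.48214 mol Al, 0.72321 mol O.
SiO2: 43.80/60.083 = 0.72899 mol → 0.72899 mol Si, 1.45798 mol O.
Total oxygen = 2.91004 mol. Normalization factor = 12/2.91004 = 4.12365.
Al per 12 O = 0.48214 × 4.12365 = 1.988.

1.988 Al apfu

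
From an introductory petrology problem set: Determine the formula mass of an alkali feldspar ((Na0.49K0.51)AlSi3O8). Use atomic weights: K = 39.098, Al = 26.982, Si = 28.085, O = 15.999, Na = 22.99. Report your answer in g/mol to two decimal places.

270.43 g/mol

M = 0.49×22.99 + 0.51×39.098 + 1×26.982 + 3×28.085 + 8×15.999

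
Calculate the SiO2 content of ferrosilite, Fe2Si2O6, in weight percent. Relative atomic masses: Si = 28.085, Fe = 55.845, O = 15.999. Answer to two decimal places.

Formula mass = 263.854 g/mol.
2 Si → 2.0000 mol SiO2 per formula unit; M(SiO2) = 60.083, so SiO2 mass = 120.166 g.
120.166/263.854 × 100 = 45.54 wt%.

45.54 wt%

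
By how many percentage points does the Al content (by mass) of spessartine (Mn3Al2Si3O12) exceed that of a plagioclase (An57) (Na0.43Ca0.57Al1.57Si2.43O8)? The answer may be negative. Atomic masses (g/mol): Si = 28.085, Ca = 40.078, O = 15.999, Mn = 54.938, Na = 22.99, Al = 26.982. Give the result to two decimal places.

-4.71 percentage points

Al in Mn3Al2Si3O12: molar mass 495.021 g/mol; 2×26.982 = 53.964 g → 10.90 wt%.
Al in Na0.43Ca0.57Al1.57Si2.43O8: molar mass 271.330 g/mol; 1.57×26.982 = 42.362 g → 15.61 wt%.
Difference = 10.90 − 15.61 = -4.71 percentage points.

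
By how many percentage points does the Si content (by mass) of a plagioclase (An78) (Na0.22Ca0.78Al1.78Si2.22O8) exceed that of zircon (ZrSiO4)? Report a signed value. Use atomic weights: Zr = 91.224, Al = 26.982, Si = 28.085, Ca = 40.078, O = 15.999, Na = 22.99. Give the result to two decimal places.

7.38 percentage points

M(Na0.22Ca0.78Al1.78Si2.22O8) = 274.687 g/mol, so wt% Si = 62.349/274.687 × 100 = 22.70%.
M(ZrSiO4) = 183.305 g/mol, so wt% Si = 28.085/183.305 × 100 = 15.32%.
22.70 − 15.32 = 7.38 pp.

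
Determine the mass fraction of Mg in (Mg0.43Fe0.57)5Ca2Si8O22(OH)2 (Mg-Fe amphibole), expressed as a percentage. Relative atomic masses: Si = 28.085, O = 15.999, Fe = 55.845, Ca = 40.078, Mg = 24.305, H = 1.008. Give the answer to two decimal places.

Formula mass = 2.15*24.305 + 2.85*55.845 + 2*40.078 + 8*28.085 + 24*15.999 + 2*1.008 = 902.242 g/mol, of which 52.256 g is Mg.
So Mg makes up 52.256/902.242 = 0.0579 of the mass, i.e. 5.79%.

5.79 mass %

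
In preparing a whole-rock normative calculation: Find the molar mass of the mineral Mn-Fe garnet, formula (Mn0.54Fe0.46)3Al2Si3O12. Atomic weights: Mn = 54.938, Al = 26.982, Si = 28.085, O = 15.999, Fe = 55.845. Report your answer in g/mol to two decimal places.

The formula mass is the sum 1.62·54.938 + 1.38·55.845 + 2·26.982 + 3·28.085 + 12·15.999.

496.27 g/mol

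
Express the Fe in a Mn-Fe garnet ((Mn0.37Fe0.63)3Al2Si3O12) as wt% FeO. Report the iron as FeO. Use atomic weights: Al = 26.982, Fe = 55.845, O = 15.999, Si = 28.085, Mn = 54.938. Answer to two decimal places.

Molar mass of (Mn0.37Fe0.63)3Al2Si3O12 = 1.11×54.938 + 1.89×55.845 + 2×26.982 + 3×28.085 + 12×15.999 = 496.735 g/mol.
Each formula unit contains 1.89 Fe, equivalent to 1.89/1 = 1.8900 mol FeO.
M(FeO) = 1×55.845 + 1×15.999 = 71.844 g/mol.
Mass of FeO per formula unit = 1.8900 × 71.844 = 135.785 g.
FeO wt% = 135.785 / 496.735 × 100 = 27.34%.

27.34 wt%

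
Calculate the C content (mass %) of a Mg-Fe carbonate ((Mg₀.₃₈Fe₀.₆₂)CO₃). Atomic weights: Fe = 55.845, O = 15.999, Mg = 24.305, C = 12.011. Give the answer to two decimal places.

M((Mg₀.₃₈Fe₀.₆₂)CO₃) = 103.868 g/mol.
C contributes 1 × 12.011 = 12.011 g per mole.
12.011/103.868 = 0.1156 → 11.56%.

11.56 mass %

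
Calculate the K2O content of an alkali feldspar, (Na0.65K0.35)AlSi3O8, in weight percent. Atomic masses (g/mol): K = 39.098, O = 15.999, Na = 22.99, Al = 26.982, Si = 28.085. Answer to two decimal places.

Formula mass = 267.857 g/mol.
0.35 K → 0.1750 mol K2O per formula unit; M(K2O) = 94.195, so K2O mass = 16.484 g.
16.484/267.857 × 100 = 6.15 wt%.

6.15 wt%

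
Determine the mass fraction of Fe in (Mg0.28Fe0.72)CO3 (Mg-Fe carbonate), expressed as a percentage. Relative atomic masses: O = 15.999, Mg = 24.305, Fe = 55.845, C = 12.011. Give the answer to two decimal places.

M((Mg0.28Fe0.72)CO3) = 107.022 g/mol.
Fe contributes 0.72 × 55.845 = 40.208 g per mole.
40.208/107.022 = 0.3757 → 37.57%.

37.57 wt%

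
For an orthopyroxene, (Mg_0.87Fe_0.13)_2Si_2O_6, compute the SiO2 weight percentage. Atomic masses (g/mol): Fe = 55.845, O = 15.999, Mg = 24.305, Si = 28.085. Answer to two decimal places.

Molar mass of (Mg_0.87Fe_0.13)_2Si_2O_6 = 1.74·24.305 + 0.26·55.845 + 2·28.085 + 6·15.999 = 208.974 g/mol.
Each formula unit contains 2 Si, equivalent to 2/1 = 2.0000 mol SiO2.
M(SiO2) = 1×28.085 + 2×15.999 = 60.083 g/mol.
Mass of SiO2 per formula unit = 2.0000 × 60.083 = 120.166 g.
SiO2 wt% = 120.166 / 208.974 × 100 = 57.50%.

57.50 wt%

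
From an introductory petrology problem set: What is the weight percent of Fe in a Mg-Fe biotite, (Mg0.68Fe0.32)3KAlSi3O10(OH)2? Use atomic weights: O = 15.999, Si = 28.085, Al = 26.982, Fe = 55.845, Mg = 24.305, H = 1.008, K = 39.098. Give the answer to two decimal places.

Formula mass = 2.04×24.305 + 0.96×55.845 + 1×39.098 + 1×26.982 + 3×28.085 + 12×15.999 + 2×1.008 = 447.532 g/mol, of which 53.611 g is Fe.
So Fe makes up 53.611/447.532 = 0.1198 of the mass, i.e. 11.98%.

11.98 wt%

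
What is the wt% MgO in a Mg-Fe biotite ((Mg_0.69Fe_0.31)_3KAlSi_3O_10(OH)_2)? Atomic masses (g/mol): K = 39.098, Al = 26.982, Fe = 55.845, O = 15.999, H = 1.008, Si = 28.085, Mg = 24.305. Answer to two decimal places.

18.68 wt%

M((Mg_0.69Fe_0.31)_3KAlSi_3O_10(OH)_2) = 446.586 g/mol; M(MgO) = 40.304 g/mol.
Moles MgO per formula unit = 2.07 Mg ÷ 1 = 2.0700.
MgO fraction = (2.0700 × 40.304) / 446.586 = 83.429/446.586 = 0.1868.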